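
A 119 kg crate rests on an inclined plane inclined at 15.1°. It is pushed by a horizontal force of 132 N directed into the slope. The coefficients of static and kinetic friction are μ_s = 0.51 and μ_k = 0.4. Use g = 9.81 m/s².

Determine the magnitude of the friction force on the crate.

Normal direction: N = m g cos θ + P sin θ = 1161 N.
Along the incline, the net driving force (taking up-slope positive) is P cos θ − m g sin θ = 127.4 − 304.1 = -176.7 N, so equilibrium requires friction f = 176.7 N (up-slope).
Maximum static friction: μ_s N = 0.51 × 1161 = 592.3 N.
|f_req| = 176.7 ≤ 592.3 N → the crate is in equilibrium; friction equals the required value.

f ≈ 177 N (up the incline)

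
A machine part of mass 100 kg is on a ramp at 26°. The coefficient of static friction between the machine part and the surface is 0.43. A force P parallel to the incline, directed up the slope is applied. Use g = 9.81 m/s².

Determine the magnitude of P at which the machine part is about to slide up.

P ≈ 809 N

At impending motion up the slope, friction acts down-slope at its limit: f = μ_s N.
P is parallel to the surface, so N = m g cos θ = 882 N.
Along the incline: P = m g sin θ + μ_s N = 430 + 0.43×882 = 809 N.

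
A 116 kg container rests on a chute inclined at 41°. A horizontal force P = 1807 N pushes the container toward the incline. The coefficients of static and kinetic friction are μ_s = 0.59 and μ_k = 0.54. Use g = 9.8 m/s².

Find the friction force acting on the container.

f ≈ 618 N (down the incline)

The horizontal push has a component P sin θ into the surface, so N = m g cos θ + P sin θ = 858 + 1185 = 2043 N.
Parallel to the incline: P cos θ − m g sin θ = 1364 − 745.8 = 618 N; the friction needed to balance this is 618 N acting down the slope.
Maximum static friction: μ_s N = 0.59 × 2043 = 1206 N.
Since 618 N is within the 1206 N limit, the container stays put and friction is exactly 618 N.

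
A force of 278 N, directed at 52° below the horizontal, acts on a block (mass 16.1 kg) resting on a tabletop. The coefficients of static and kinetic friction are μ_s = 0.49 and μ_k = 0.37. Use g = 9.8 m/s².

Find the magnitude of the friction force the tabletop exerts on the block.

N = m g + P sin α = 157.8 + 278×sin 52° = 376.8 N.
The horizontal driving force is P cos α = 171.2 N, so equilibrium needs friction f = 171.2 N.
The static-friction limit is μ_s N = 184.7 N.
171.2 ≤ 184.7 N → static; friction equals the required 171 N.

f ≈ 171 N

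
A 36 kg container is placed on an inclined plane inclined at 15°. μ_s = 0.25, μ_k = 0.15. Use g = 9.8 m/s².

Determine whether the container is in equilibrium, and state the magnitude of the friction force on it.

N = m g cos θ = 341 N.
Down-slope weight component: m g sin θ = 91.3 N.
μ_s N = 85.2 N.
91.3 > 85.2 N, so it slides; kinetic friction f = μ_k N = 0.15×341 = 51.1 N.

f ≈ 51.1 N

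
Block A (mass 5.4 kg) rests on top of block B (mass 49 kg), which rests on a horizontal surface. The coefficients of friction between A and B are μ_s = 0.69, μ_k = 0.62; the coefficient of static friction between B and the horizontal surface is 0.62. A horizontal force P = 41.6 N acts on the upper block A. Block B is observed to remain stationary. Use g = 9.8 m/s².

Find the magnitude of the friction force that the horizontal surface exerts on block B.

f ≈ 32.8 N

The normal force B exerts on A is simply A's weight, N₁ = 52.92 N.
Maximum static friction on A from B: μ_s N₁ = 0.69×52.92 = 36.51 N.
Since P = 41.6 N > 36.51 N, A slides on B; the A–B friction is kinetic: f₁ = μ_k N₁ = 0.62×52.92 = 32.8 N.
B experiences an equal 32.8 N forward from A (third law). B is in equilibrium, so the floor supplies f₂ = 32.8 N of static friction (limit μ_s(m_A+m_B)g = 330.5 N, not exceeded).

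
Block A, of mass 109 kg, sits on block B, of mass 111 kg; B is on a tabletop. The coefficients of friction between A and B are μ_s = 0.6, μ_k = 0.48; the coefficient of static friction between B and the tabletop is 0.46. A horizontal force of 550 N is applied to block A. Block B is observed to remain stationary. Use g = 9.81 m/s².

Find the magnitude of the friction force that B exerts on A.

Between the blocks, N₁ = m_A g = 1069 N.
Maximum static friction on A from B: μ_s N₁ = 0.6×1069 = 641.6 N.
P = 550 N is within that limit, so A and B move together (both at rest); the A–B friction is simply f₁ = P = 550 N.
B experiences an equal 550 N forward from A (third law). B is in equilibrium, so the floor supplies f₂ = 550 N of static friction (limit μ_s(m_A+m_B)g = 992.8 N, not exceeded).

f ≈ 550 N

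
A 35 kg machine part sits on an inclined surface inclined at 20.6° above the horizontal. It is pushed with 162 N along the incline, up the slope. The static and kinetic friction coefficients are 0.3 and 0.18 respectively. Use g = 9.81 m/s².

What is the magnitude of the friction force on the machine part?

The normal reaction is N = m g cos θ = 321.4 N.
The friction needed for equilibrium is m g sin θ − P = 120.8 − 162 = -41.2 N, measured positive up-slope.
The static-friction ceiling is μ_s N = 0.3 × 321.4 = 96.42 N.
Since |-41.2| ≤ 96.42 N, no slip — friction simply equals what equilibrium demands.

f ≈ 41.2 N (down the incline)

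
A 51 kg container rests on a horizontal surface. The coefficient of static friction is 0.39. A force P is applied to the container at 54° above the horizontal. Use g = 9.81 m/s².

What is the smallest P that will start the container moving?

N = m g − P sin α (the pull lifts the container).
At impending slip, P cos α = μ_s N = μ_s (m g − P sin α).
Solving: P (cos α + μ_s sin α) = μ_s m g → P = 0.39×500/(cos 54° + 0.39 sin 54°) = 195/0.9033 = 216 N.

P ≈ 216 N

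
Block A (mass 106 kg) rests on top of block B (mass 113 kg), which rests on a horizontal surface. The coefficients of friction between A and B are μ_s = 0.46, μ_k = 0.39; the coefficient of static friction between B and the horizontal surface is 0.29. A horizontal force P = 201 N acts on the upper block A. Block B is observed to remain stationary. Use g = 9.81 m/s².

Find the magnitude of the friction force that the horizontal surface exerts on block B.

Normal force at the A–B interface: N₁ = m_A g = 1040 N.
So the A–B interface can sustain at most μ_s N₁ = 478.3 N of static friction.
Since P = 201 N ≤ 478.3 N, A does not slip on B; friction on A equals P = 201 N.
B experiences an equal 201 N forward from A (third law). B is in equilibrium, so the floor supplies f₂ = 201 N of static friction (limit μ_s(m_A+m_B)g = 623 N, not exceeded).

f ≈ 201 N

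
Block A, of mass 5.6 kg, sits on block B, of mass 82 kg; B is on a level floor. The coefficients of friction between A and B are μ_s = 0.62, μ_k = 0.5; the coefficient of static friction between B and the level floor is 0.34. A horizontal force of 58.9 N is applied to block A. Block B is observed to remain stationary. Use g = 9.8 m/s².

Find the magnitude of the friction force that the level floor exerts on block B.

Between the blocks, N₁ = m_A g = 54.88 N.
So the A–B interface can sustain at most μ_s N₁ = 34.03 N of static friction.
Since P = 58.9 N > 34.03 N, A slides on B; the A–B friction is kinetic: f₁ = μ_k N₁ = 0.5×54.88 = 27.4 N.
By Newton's third law B feels 27.4 N forward from A. With B stationary, the floor's static friction on B balances it: f₂ = 27.4 N (well within μ_s(m_A+m_B)g = 291.9 N).

f ≈ 27.4 N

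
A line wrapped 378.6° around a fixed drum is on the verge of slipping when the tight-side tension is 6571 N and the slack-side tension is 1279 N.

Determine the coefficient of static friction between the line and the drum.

T₂/T₁ = e^{μβ} → μ = ln(T₂/T₁)/β.
β = 378.6° = 6.608 rad.
μ = ln(6571/1279)/6.608 = ln(5.138)/6.608 = 0.248.

μ ≈ 0.248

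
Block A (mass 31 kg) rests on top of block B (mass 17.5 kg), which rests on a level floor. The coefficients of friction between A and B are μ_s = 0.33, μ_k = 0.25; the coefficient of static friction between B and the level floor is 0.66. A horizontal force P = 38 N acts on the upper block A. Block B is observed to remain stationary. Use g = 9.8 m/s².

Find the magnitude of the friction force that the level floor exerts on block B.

f ≈ 38 N

The normal force B exerts on A is simply A's weight, N₁ = 303.8 N.
Maximum static friction on A from B: μ_s N₁ = 0.33×303.8 = 100.3 N.
Since P = 38 N ≤ 100.3 N, A does not slip on B; friction on A equals P = 38 N.
By Newton's third law B feels 38 N forward from A. With B stationary, the floor's static friction on B balances it: f₂ = 38 N (well within μ_s(m_A+m_B)g = 313.7 N).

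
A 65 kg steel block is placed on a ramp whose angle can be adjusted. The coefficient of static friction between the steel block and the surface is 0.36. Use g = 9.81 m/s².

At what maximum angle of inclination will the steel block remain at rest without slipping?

θ_max ≈ 19.8°

At the slip threshold, m g sin θ = μ_s · m g cos θ, so tan θ = μ_s.
θ_max = arctan(0.36) = 19.8°.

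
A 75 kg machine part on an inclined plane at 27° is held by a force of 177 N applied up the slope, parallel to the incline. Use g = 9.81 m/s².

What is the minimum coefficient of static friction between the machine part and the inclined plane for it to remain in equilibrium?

N = m g cos θ = 655.6 N.
Friction must make up the shortfall along the incline: f = m g sin θ − P = 334 − 177 = 157 N.
At the threshold f = μ_s N, so μ_s,min = 157/655.6 = 0.24.

μ_s,min ≈ 0.24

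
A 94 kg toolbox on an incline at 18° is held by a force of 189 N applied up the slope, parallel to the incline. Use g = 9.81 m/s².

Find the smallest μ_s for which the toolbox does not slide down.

N = m g cos θ = 877 N.
Friction must make up the shortfall along the incline: f = m g sin θ − P = 285 − 189 = 95.96 N.
At the threshold f = μ_s N, so μ_s,min = 95.96/877 = 0.109.

μ_s,min ≈ 0.109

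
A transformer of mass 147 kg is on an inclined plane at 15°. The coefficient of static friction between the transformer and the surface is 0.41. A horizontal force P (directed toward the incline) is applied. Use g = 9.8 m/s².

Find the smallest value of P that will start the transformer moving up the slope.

P ≈ 1100 N

At impending motion up the slope, friction acts down-slope at its limit: f = μ_s N.
Perpendicular to the incline: N = m g cos θ + P sin θ.
Along the incline: P cos θ = m g sin θ + μ_s N = m g sin θ + μ_s (m g cos θ + P sin θ).
Solving, P (cos θ − μ_s sin θ) = m g (sin θ + μ_s cos θ), so P = 147×9.8×(sin 15° + 0.41 cos 15°)/(cos 15° − 0.41 sin 15°) = 1440×0.6548/0.8598 = 1100 N.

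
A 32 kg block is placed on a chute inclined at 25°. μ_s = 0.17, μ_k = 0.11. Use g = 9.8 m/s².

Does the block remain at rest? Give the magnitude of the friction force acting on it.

f ≈ 31.3 N

N = m g cos θ = 284 N.
Down-slope weight component: m g sin θ = 133 N.
μ_s N = 48.3 N.
133 > 48.3 N, so it slides; kinetic friction f = μ_k N = 0.11×284 = 31.3 N.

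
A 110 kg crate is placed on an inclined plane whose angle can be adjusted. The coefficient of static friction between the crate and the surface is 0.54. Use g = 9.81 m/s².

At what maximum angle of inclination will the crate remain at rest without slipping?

θ_max ≈ 28.4°

At the slip threshold, m g sin θ = μ_s · m g cos θ, so tan θ = μ_s.
θ_max = arctan(0.54) = 28.4°.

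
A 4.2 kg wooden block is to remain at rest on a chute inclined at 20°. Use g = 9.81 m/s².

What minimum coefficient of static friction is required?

At the slip threshold m g sin θ = μ_s m g cos θ, so μ_s,min = tan θ.
μ_s,min = tan 20° = 0.364.

μ_s,min ≈ 0.364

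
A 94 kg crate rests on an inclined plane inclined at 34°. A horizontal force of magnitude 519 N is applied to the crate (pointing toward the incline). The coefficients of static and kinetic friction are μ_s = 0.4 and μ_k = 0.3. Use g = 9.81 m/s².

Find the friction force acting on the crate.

Normal direction: N = m g cos θ + P sin θ = 1055 N.
Along the incline, the net driving force (taking up-slope positive) is P cos θ − m g sin θ = 430.3 − 515.7 = -85.38 N, so equilibrium requires friction f = 85.38 N (up-slope).
Maximum static friction: μ_s N = 0.4 × 1055 = 421.9 N.
|f_req| = 85.38 ≤ 421.9 N → the crate is in equilibrium; friction equals the required value.

f ≈ 85.4 N (up the incline)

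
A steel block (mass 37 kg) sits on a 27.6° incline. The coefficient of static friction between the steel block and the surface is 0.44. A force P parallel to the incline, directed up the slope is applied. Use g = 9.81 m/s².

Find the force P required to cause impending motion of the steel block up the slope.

At impending motion up the slope, friction acts down-slope at its limit: f = μ_s N.
P is parallel to the surface, so N = m g cos θ = 322 N.
Along the incline: P = m g sin θ + μ_s N = 168 + 0.44×322 = 310 N.

P ≈ 310 N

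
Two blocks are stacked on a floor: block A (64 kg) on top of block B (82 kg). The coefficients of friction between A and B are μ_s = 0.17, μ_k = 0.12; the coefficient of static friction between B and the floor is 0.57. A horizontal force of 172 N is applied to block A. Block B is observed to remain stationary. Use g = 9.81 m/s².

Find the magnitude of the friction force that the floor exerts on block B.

Between the blocks, N₁ = m_A g = 627.8 N.
Maximum static friction on A from B: μ_s N₁ = 0.17×627.8 = 106.7 N.
Since P = 172 N > 106.7 N, A slides on B; the A–B friction is kinetic: f₁ = μ_k N₁ = 0.12×627.8 = 75.3 N.
By Newton's third law B feels 75.3 N forward from A. With B stationary, the floor's static friction on B balances it: f₂ = 75.3 N (well within μ_s(m_A+m_B)g = 816.4 N).

f ≈ 75.3 N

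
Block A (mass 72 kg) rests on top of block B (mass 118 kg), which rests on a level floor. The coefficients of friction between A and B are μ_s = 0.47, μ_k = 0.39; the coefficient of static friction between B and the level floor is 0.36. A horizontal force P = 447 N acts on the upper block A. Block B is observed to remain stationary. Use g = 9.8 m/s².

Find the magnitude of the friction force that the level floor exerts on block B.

f ≈ 275 N

Between the blocks, N₁ = m_A g = 705.6 N.
Maximum static friction on A from B: μ_s N₁ = 0.47×705.6 = 331.6 N.
Since P = 447 N > 331.6 N, A slides on B; the A–B friction is kinetic: f₁ = μ_k N₁ = 0.39×705.6 = 275 N.
By Newton's third law B feels 275 N forward from A. With B stationary, the floor's static friction on B balances it: f₂ = 275 N (well within μ_s(m_A+m_B)g = 670.3 N).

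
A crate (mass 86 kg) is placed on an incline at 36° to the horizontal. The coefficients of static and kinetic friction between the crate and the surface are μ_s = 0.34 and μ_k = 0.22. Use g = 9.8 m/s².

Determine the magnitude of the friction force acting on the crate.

Perpendicular to the surface, N = m g cos θ = 86·9.8·cos 36° = 681.8 N.
Along the slope the weight component is m g sin θ = 495.4 N; friction must supply exactly this, acting up-slope.
The static-friction ceiling is μ_s N = 0.34 × 681.8 = 231.8 N.
|495.4| exceeds 231.8 N, so the crate slips down-slope; friction is kinetic, f = μ_k N = 0.22×681.8 = 150 N.

f ≈ 150 N (up the incline)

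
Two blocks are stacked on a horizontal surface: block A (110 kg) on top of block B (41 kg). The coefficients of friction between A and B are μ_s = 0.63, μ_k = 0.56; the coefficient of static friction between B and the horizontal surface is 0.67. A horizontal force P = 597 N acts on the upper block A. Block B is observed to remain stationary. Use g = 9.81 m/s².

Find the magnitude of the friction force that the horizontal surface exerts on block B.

f ≈ 597 N

Between the blocks, N₁ = m_A g = 1079 N.
Maximum static friction on A from B: μ_s N₁ = 0.63×1079 = 679.8 N.
P = 597 N is within that limit, so A and B move together (both at rest); the A–B friction is simply f₁ = P = 597 N.
By Newton's third law B feels 597 N forward from A. With B stationary, the floor's static friction on B balances it: f₂ = 597 N (well within μ_s(m_A+m_B)g = 992.5 N).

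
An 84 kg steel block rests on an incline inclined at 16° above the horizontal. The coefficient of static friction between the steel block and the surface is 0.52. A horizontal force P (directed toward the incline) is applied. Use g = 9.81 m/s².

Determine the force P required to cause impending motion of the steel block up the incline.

P ≈ 781 N

At impending motion up the slope, friction acts down-slope at its limit: f = μ_s N.
Perpendicular to the incline: N = m g cos θ + P sin θ.
Along the incline: P cos θ = m g sin θ + μ_s N = m g sin θ + μ_s (m g cos θ + P sin θ).
Solving, P (cos θ − μ_s sin θ) = m g (sin θ + μ_s cos θ), so P = 84×9.81×(sin 16° + 0.52 cos 16°)/(cos 16° − 0.52 sin 16°) = 824×0.7755/0.8179 = 781 N.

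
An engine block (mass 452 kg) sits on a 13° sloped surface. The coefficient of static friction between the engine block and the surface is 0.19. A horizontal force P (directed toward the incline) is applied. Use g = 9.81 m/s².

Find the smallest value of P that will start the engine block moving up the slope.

At impending motion up the slope, friction acts down-slope at its limit: f = μ_s N.
Perpendicular to the incline: N = m g cos θ + P sin θ.
Along the incline: P cos θ = m g sin θ + μ_s N = m g sin θ + μ_s (m g cos θ + P sin θ).
Solving, P (cos θ − μ_s sin θ) = m g (sin θ + μ_s cos θ), so P = 452×9.81×(sin 13° + 0.19 cos 13°)/(cos 13° − 0.19 sin 13°) = 4430×0.4101/0.9316 = 1950 N.

P ≈ 1950 N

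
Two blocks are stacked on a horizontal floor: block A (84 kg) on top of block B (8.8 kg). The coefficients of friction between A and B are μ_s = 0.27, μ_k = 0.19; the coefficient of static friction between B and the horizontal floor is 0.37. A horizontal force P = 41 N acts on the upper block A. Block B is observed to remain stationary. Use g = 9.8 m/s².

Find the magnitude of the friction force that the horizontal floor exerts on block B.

The normal force B exerts on A is simply A's weight, N₁ = 823.2 N.
So the A–B interface can sustain at most μ_s N₁ = 222.3 N of static friction.
P = 41 N is within that limit, so A and B move together (both at rest); the A–B friction is simply f₁ = P = 41 N.
B experiences an equal 41 N forward from A (third law). B is in equilibrium, so the floor supplies f₂ = 41 N of static friction (limit μ_s(m_A+m_B)g = 336.5 N, not exceeded).

f ≈ 41 N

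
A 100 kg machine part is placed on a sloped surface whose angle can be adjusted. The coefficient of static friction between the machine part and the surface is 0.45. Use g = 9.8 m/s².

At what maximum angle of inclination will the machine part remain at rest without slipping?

θ_max ≈ 24.2°

At the slip threshold, m g sin θ = μ_s · m g cos θ, so tan θ = μ_s.
θ_max = arctan(0.45) = 24.2°.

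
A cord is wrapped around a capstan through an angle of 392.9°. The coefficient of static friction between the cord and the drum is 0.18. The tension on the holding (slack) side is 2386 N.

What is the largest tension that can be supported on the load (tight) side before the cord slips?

T_max ≈ 8200 N

At impending slip the capstan equation gives T₂/T₁ = e^{μβ} with β in radians.
β = 392.9° × π/180 = 6.857 rad.
e^{μβ} = e^{0.18×6.857} = 3.436.
T₂ = T₁ · e^{μβ} = 2386 × 3.436 = 8200 N.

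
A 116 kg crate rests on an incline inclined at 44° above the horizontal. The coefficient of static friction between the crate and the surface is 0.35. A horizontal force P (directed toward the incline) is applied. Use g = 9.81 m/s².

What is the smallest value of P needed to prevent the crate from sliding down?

The crate tends to slide down (tan θ > μ_s), so at the point of impending slip friction acts up-slope at its limit: f = μ_s N.
Perpendicular to the incline: N = m g cos θ + P sin θ.
Along the incline: P cos θ + μ_s N = m g sin θ, i.e. P cos θ + μ_s (m g cos θ + P sin θ) = m g sin θ.
Solving, P (cos θ + μ_s sin θ) = m g (sin θ − μ_s cos θ), so P = 1140×0.4429/0.9625 = 524 N.

P_min ≈ 524 N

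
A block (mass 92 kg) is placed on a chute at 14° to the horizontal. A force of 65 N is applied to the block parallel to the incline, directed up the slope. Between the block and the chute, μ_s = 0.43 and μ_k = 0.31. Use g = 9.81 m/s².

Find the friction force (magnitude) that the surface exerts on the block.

Perpendicular to the surface, N = m g cos θ = 92·9.81·cos 14° = 875.7 N.
Parallel to the incline, ΣF = 0 gives f = m g sin θ − P = 218.3 − 65 = 153.3 N (up-slope positive).
Maximum static friction available: μ_s N = 0.43 × 875.7 = 376.6 N.
Since |153.3| ≤ 376.6 N, no slip — friction simply equals what equilibrium demands.

f ≈ 153 N (up the incline)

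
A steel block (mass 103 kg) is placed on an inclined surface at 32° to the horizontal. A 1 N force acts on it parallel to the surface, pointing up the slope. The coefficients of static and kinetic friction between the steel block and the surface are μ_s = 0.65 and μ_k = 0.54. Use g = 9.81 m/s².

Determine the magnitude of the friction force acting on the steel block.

f ≈ 534 N (up the incline)

The normal reaction is N = m g cos θ = 856.9 N.
The friction needed for equilibrium is m g sin θ − P = 535.4 − 1 = 534.4 N, measured positive up-slope.
Static friction can supply at most μ_s N = 557 N.
Since |534.4| ≤ 557 N, static friction is sufficient; f equals the required value, not μ_s N.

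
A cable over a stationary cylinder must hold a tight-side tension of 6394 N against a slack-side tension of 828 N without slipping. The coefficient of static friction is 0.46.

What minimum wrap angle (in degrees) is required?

β_min ≈ 255°

T₂/T₁ = e^{μβ} → β = ln(T₂/T₁)/μ.
β = ln(6394/828)/0.46 = 2.044/0.46 = 4.444 rad.
In degrees: β = 4.444 × 180/π = 255°.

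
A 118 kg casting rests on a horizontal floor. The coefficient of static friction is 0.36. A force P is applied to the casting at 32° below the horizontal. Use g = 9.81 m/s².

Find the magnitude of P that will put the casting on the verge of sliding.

N = m g + P sin α (the push presses the casting into the horizontal floor).
At impending slip, P cos α = μ_s N = μ_s (m g + P sin α).
Solving: P (cos α − μ_s sin α) = μ_s m g → P = 0.36×1160/(cos 32° − 0.36 sin 32°) = 417/0.6573 = 634 N.

P ≈ 634 N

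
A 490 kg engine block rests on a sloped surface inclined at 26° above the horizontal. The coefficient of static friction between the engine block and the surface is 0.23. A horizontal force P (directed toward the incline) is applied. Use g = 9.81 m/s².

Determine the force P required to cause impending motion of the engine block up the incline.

At impending motion up the slope, friction acts down-slope at its limit: f = μ_s N.
Perpendicular to the incline: N = m g cos θ + P sin θ.
Along the incline: P cos θ = m g sin θ + μ_s N = m g sin θ + μ_s (m g cos θ + P sin θ).
Solving, P (cos θ − μ_s sin θ) = m g (sin θ + μ_s cos θ), so P = 490×9.81×(sin 26° + 0.23 cos 26°)/(cos 26° − 0.23 sin 26°) = 4810×0.6451/0.798 = 3890 N.

P ≈ 3890 N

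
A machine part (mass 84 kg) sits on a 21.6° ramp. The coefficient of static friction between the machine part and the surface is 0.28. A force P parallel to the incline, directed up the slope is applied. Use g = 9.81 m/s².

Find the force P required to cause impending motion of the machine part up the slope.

At impending motion up the slope, friction acts down-slope at its limit: f = μ_s N.
P is parallel to the surface, so N = m g cos θ = 766 N.
Along the incline: P = m g sin θ + μ_s N = 303 + 0.28×766 = 518 N.

P ≈ 518 N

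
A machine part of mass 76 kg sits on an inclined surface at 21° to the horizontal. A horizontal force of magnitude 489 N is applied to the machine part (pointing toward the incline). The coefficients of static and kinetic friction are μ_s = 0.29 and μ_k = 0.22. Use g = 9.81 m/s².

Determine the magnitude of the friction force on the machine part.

The horizontal push has a component P sin θ into the surface, so N = m g cos θ + P sin θ = 696 + 175.2 = 871.3 N.
Parallel to the incline: P cos θ − m g sin θ = 456.5 − 267.2 = 189.3 N; the friction needed to balance this is 189.3 N acting down the slope.
Maximum static friction: μ_s N = 0.29 × 871.3 = 252.7 N.
|f_req| = 189.3 ≤ 252.7 N → the machine part is in equilibrium; friction equals the required value.

f ≈ 189 N (down the incline)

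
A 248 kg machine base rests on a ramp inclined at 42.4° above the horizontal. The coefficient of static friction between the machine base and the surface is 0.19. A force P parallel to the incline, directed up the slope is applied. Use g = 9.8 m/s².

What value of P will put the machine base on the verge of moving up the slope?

At impending motion up the slope, friction acts down-slope at its limit: f = μ_s N.
P is parallel to the surface, so N = m g cos θ = 1790 N.
Along the incline: P = m g sin θ + μ_s N = 1640 + 0.19×1790 = 1980 N.

P ≈ 1980 N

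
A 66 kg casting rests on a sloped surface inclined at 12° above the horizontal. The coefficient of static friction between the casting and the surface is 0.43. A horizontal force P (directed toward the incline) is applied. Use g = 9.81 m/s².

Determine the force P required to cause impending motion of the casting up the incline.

At impending motion up the slope, friction acts down-slope at its limit: f = μ_s N.
Perpendicular to the incline: N = m g cos θ + P sin θ.
Along the incline: P cos θ = m g sin θ + μ_s N = m g sin θ + μ_s (m g cos θ + P sin θ).
Solving, P (cos θ − μ_s sin θ) = m g (sin θ + μ_s cos θ), so P = 66×9.81×(sin 12° + 0.43 cos 12°)/(cos 12° − 0.43 sin 12°) = 647×0.6285/0.8887 = 458 N.

P ≈ 458 N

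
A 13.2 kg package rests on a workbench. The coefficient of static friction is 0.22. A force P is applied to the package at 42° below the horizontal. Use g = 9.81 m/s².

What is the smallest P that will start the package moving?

N = m g + P sin α (the push presses the package into the workbench).
At impending slip, P cos α = μ_s N = μ_s (m g + P sin α).
Solving: P (cos α − μ_s sin α) = μ_s m g → P = 0.22×129/(cos 42° − 0.22 sin 42°) = 28.5/0.5959 = 47.8 N.

P ≈ 47.8 N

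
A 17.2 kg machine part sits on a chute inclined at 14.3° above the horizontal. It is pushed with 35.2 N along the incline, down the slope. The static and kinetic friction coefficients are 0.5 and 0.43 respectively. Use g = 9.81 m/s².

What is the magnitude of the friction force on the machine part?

f ≈ 76.9 N (up the incline)

Normal force: N = m g cos θ = 17.2 × 9.81 × cos 14.3° = 163.5 N.
For equilibrium along the incline the friction force must supply f = m g sin θ + P = 41.68 + 35.2 = 76.88 N (positive meaning up-slope).
Static friction can supply at most μ_s N = 81.75 N.
Since |76.88| ≤ 81.75 N, static friction is sufficient; f equals the required value, not μ_s N.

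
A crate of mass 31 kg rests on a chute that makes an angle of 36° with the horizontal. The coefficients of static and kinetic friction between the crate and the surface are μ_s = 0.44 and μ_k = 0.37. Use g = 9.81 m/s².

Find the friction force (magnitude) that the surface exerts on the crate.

Perpendicular to the surface, N = m g cos θ = 31·9.81·cos 36° = 246 N.
For equilibrium along the incline, friction must balance the weight component: f = m g sin θ = 178.8 N up the slope.
Static friction can supply at most μ_s N = 108.3 N.
|178.8| exceeds 108.3 N, so the crate slips down-slope; friction is kinetic, f = μ_k N = 0.37×246 = 91 N.

f ≈ 91 N (up the incline)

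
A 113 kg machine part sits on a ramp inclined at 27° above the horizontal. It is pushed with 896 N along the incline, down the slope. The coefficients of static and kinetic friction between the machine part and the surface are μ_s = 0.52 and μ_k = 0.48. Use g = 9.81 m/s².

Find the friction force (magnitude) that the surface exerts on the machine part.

f ≈ 474 N (up the incline)

Perpendicular to the surface, N = m g cos θ = 113·9.81·cos 27° = 987.7 N.
The friction needed for equilibrium is m g sin θ + P = 503.3 + 896 = 1399 N, measured positive up-slope.
Maximum static friction available: μ_s N = 0.52 × 987.7 = 513.6 N.
Since |1399| > 513.6 N, static friction cannot hold it; the machine part slides down the incline and kinetic friction applies: f = μ_k N = 0.48 × 987.7 = 474 N.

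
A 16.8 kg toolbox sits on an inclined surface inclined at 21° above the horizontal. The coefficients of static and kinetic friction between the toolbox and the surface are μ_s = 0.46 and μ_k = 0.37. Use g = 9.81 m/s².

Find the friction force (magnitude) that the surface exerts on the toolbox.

Perpendicular to the surface, N = m g cos θ = 16.8·9.81·cos 21° = 153.9 N.
For equilibrium along the incline, friction must balance the weight component: f = m g sin θ = 59.06 N up the slope.
The static-friction ceiling is μ_s N = 0.46 × 153.9 = 70.78 N.
Since |59.06| ≤ 70.78 N, the toolbox remains in static equilibrium and friction takes exactly the required value.

f ≈ 59.1 N (up the incline)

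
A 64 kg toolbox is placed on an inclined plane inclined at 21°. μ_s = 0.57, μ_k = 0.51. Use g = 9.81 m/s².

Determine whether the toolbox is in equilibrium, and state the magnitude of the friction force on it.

f ≈ 225 N

N = m g cos θ = 586 N.
Down-slope weight component: m g sin θ = 225 N.
μ_s N = 334 N.
225 ≤ 334 N, so it stays put; friction = 225 N.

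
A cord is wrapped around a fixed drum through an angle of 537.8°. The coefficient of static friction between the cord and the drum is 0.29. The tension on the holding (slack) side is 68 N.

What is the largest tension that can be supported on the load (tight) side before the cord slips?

At impending slip the capstan equation gives T₂/T₁ = e^{μβ} with β in radians.
β = 537.8° × π/180 = 9.386 rad.
e^{μβ} = e^{0.29×9.386} = 15.21.
T₂ = T₁ · e^{μβ} = 68 × 15.21 = 1030 N.

T_max ≈ 1030 N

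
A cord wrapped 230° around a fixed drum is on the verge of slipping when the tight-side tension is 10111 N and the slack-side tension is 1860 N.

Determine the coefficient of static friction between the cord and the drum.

T₂/T₁ = e^{μβ} → μ = ln(T₂/T₁)/β.
β = 230° = 4.014 rad.
μ = ln(10111/1860)/4.014 = ln(5.436)/4.014 = 0.422.

μ ≈ 0.422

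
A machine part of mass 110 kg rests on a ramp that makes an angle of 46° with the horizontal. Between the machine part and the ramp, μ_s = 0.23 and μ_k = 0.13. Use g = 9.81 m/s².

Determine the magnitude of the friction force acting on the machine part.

Normal force: N = m g cos θ = 110 × 9.81 × cos 46° = 749.6 N.
For equilibrium along the incline, friction must balance the weight component: f = m g sin θ = 776.2 N up the slope.
Maximum static friction available: μ_s N = 0.23 × 749.6 = 172.4 N.
|776.2| exceeds 172.4 N, so the machine part slips down-slope; friction is kinetic, f = μ_k N = 0.13×749.6 = 97.4 N.

f ≈ 97.4 N (up the incline)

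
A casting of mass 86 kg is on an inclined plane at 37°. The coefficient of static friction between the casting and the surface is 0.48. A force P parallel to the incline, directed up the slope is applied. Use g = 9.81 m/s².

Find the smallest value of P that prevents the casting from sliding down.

The casting tends to slide down (tan θ > μ_s), so at the point of impending slip friction acts up-slope at its limit: f = μ_s N.
P is parallel to the surface, so N = m g cos θ = 674 N.
Along the incline: P + μ_s N = m g sin θ, so P = 508 − 0.48×674 = 184 N.

P_min ≈ 184 N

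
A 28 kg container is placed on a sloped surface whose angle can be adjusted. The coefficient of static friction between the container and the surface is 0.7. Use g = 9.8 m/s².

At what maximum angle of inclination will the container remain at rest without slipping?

At the slip threshold, m g sin θ = μ_s · m g cos θ, so tan θ = μ_s.
θ_max = arctan(0.7) = 35°.

θ_max ≈ 35°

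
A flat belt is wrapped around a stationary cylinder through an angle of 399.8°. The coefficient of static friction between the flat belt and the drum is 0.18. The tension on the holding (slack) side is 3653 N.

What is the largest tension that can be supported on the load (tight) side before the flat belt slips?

At impending slip the capstan equation gives T₂/T₁ = e^{μβ} with β in radians.
β = 399.8° × π/180 = 6.978 rad.
e^{μβ} = e^{0.18×6.978} = 3.511.
T₂ = T₁ · e^{μβ} = 3653 × 3.511 = 12800 N.

T_max ≈ 12800 N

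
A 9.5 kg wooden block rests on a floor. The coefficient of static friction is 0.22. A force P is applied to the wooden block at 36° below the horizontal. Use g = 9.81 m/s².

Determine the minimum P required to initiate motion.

P ≈ 30.2 N

N = m g + P sin α (the push presses the wooden block into the floor).
At impending slip, P cos α = μ_s N = μ_s (m g + P sin α).
Solving: P (cos α − μ_s sin α) = μ_s m g → P = 0.22×93.2/(cos 36° − 0.22 sin 36°) = 20.5/0.6797 = 30.2 N.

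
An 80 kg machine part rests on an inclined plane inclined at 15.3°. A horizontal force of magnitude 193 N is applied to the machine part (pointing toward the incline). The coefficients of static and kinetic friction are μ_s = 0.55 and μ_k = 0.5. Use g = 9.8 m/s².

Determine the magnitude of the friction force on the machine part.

The horizontal push has a component P sin θ into the surface, so N = m g cos θ + P sin θ = 756.2 + 50.93 = 807.1 N.
Along the incline, the net driving force (taking up-slope positive) is P cos θ − m g sin θ = 186.2 − 206.9 = -20.72 N, so equilibrium requires friction f = 20.72 N (up-slope).
Maximum static friction: μ_s N = 0.55 × 807.1 = 443.9 N.
|f_req| = 20.72 ≤ 443.9 N → the machine part is in equilibrium; friction equals the required value.

f ≈ 20.7 N (up the incline)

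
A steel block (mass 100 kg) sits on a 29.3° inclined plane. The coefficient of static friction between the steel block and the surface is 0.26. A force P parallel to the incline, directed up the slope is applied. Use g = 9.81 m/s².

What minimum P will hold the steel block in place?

P_min ≈ 258 N

The steel block tends to slide down (tan θ > μ_s), so at the point of impending slip friction acts up-slope at its limit: f = μ_s N.
P is parallel to the surface, so N = m g cos θ = 855 N.
Along the incline: P + μ_s N = m g sin θ, so P = 480 − 0.26×855 = 258 N.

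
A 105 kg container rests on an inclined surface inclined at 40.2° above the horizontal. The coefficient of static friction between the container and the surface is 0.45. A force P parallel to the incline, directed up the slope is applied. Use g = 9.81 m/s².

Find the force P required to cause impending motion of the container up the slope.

At impending motion up the slope, friction acts down-slope at its limit: f = μ_s N.
P is parallel to the surface, so N = m g cos θ = 787 N.
Along the incline: P = m g sin θ + μ_s N = 665 + 0.45×787 = 1020 N.

P ≈ 1020 N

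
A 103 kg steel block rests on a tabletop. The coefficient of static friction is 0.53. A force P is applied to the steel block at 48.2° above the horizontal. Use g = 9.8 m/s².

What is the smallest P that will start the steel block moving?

N = m g − P sin α (the pull lifts the steel block).
At impending slip, P cos α = μ_s N = μ_s (m g − P sin α).
Solving: P (cos α + μ_s sin α) = μ_s m g → P = 0.53×1010/(cos 48.2° + 0.53 sin 48.2°) = 535/1.062 = 504 N.

P ≈ 504 N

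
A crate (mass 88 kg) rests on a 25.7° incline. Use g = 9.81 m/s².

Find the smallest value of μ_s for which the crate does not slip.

At the slip threshold m g sin θ = μ_s m g cos θ, so μ_s,min = tan θ.
μ_s,min = tan 25.7° = 0.481.

μ_s,min ≈ 0.481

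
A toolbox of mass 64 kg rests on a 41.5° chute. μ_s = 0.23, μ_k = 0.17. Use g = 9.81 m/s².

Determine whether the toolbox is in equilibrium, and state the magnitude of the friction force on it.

f ≈ 79.9 N

N = m g cos θ = 470 N.
Down-slope weight component: m g sin θ = 416 N.
μ_s N = 108 N.
416 > 108 N, so it slides; kinetic friction f = μ_k N = 0.17×470 = 79.9 N.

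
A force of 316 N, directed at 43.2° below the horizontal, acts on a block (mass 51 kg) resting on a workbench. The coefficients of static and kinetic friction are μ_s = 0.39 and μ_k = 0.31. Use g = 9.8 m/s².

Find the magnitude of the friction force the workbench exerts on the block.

f ≈ 230 N

Vertical equilibrium gives N = m g + P sin α = 716.1 N.
Horizontally, friction must balance P cos α = 230.4 N.
μ_s N = 0.39 × 716.1 = 279.3 N.
230.4 ≤ 279.3 N → static; friction equals the required 230 N.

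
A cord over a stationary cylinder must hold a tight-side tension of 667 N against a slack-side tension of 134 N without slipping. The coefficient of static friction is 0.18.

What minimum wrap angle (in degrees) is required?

T₂/T₁ = e^{μβ} → β = ln(T₂/T₁)/μ.
β = ln(667/134)/0.18 = 1.605/0.18 = 8.916 rad.
In degrees: β = 8.916 × 180/π = 511°.

β_min ≈ 511°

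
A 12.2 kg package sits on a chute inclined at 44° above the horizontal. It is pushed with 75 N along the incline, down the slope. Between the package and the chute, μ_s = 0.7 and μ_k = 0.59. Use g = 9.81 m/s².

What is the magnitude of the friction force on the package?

The normal reaction is N = m g cos θ = 86.09 N.
Parallel to the incline, ΣF = 0 gives f = m g sin θ + P = 83.14 + 75 = 158.1 N (up-slope positive).
Static friction can supply at most μ_s N = 60.26 N.
|158.1| exceeds 60.26 N, so the package slips down-slope; friction is kinetic, f = μ_k N = 0.59×86.09 = 50.8 N.

f ≈ 50.8 N (up the incline)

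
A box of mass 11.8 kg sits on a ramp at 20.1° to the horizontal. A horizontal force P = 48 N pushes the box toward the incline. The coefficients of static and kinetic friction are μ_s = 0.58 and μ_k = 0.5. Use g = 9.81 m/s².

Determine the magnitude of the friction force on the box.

f ≈ 5.3 N (down the incline)

Normal direction: N = m g cos θ + P sin θ = 125.2 N.
Parallel to the incline: P cos θ − m g sin θ = 45.08 − 39.78 = 5.295 N; the friction needed to balance this is 5.295 N acting down the slope.
The limit of static friction is μ_s N = 72.62 N.
Since 5.295 N is within the 72.62 N limit, the box stays put and friction is exactly 5.3 N.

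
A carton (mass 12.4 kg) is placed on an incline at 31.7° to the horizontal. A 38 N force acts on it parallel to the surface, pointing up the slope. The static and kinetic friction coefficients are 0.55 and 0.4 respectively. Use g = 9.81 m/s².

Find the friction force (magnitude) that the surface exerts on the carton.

Perpendicular to the surface, N = m g cos θ = 12.4·9.81·cos 31.7° = 103.5 N.
The friction needed for equilibrium is m g sin θ − P = 63.92 − 38 = 25.92 N, measured positive up-slope.
The static-friction ceiling is μ_s N = 0.55 × 103.5 = 56.92 N.
Since |25.92| ≤ 56.92 N, no slip — friction simply equals what equilibrium demands.

f ≈ 25.9 N (up the incline)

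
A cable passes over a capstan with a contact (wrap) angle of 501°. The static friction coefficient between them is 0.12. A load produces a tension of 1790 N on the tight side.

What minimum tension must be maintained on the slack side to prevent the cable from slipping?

Capstan equation at impending slip: T_tight/T_slack = e^{μβ}.
β = 501° = 8.744 rad; e^{μβ} = e^{0.12×8.744} = 2.856.
T_slack = T_tight / e^{μβ} = 1790 / 2.856 = 627 N.

T_min ≈ 627 N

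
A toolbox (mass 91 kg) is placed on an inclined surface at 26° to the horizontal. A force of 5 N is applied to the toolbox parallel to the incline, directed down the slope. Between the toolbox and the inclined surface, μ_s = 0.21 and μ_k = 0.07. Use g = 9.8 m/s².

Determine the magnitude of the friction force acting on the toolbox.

f ≈ 56.1 N (up the incline)

The normal reaction is N = m g cos θ = 801.5 N.
For equilibrium along the incline the friction force must supply f = m g sin θ + P = 390.9 + 5 = 395.9 N (positive meaning up-slope).
The static-friction ceiling is μ_s N = 0.21 × 801.5 = 168.3 N.
Since |395.9| > 168.3 N, static friction cannot hold it; the toolbox slides down the incline and kinetic friction applies: f = μ_k N = 0.07 × 801.5 = 56.1 N.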